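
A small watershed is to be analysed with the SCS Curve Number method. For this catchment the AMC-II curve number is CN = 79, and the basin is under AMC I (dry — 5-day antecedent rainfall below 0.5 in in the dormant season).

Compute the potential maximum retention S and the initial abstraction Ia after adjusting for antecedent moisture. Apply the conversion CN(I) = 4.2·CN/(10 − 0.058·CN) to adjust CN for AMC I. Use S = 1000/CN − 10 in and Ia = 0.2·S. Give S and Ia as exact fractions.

CN(I) from CN(II)=79: (4.2·79)/(10 − 0.058·79) = 7900/129 ≈ 61.240
Max retention: S = 1000/(7900/129) − 10 = 500/79 in (≈ 6.329 in)
Initial abstraction Ia = S/5 = (500/79)/5 = 100/79 ≈ 1.266 in

S = 500/79 in ≈ 6.329 in; Ia = 100/79 in ≈ 1.266 in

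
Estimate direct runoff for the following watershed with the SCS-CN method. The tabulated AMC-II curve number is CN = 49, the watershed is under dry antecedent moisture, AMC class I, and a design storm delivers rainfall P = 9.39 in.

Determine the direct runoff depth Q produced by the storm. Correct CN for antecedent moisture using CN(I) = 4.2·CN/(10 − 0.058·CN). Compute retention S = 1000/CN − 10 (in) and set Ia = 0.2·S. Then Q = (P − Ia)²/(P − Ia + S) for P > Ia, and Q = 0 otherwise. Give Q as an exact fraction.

Q = 23127413929/34371241100 in ≈ 0.673 in

CN(I) from CN(II)=49: (4.2·49)/(10 − 0.058·49) = 34300/1193 ≈ 28.751
Retention S: 1000/CN − 10 with CN=28.751 → S = 8500/343 ≈ 24.781 in
Initial abstraction Ia = S/5 = (8500/343)/5 = 1700/343 ≈ 4.956 in
P − Ia = 9.390 − 4.956 = 152077/34300 ≈ 4.434 in (> 0, runoff occurs)
Runoff Q = (P−Ia)²/(P−Ia+S) = (4.434)²/(4.434+24.781) = 23127413929/34371241100 ≈ 0.673 in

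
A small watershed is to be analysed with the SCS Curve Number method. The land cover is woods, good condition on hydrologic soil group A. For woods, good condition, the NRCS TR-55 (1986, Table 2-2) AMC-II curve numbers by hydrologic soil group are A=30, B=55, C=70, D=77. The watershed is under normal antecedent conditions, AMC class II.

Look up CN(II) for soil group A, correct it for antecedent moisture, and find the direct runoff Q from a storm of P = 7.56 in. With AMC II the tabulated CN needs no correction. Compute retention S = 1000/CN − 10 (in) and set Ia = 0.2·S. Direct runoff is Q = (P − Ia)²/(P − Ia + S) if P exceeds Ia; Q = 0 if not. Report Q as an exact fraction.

NRCS table: woods, good condition, soil group A → CN(II) = 30
CN(II) = 30; AMC II needs no correction.
Max retention: S = 1000/30 − 10 = 70/3 in (≈ 23.333 in)
Ia = 0.2S: 0.2·23.333 = 4.667 in (exactly 14/3)
Excess rainfall: 7.560 − 4.667 = 2.893 in; P > Ia so Q > 0
Runoff Q = (P−Ia)²/(P−Ia+S) = (2.893)²/(2.893+23.333) = 6727/21075 ≈ 0.319 in

Q = 6727/21075 in ≈ 0.319 in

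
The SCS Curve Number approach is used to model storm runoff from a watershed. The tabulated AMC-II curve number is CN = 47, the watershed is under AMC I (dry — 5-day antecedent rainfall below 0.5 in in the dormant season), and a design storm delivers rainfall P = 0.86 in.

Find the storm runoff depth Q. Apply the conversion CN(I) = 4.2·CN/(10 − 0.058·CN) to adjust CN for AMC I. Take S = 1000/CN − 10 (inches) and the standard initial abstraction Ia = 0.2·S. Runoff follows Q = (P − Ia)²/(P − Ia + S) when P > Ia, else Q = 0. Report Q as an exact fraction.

Dry (AMC I): CN(I) = 4.2·47/(10 − 0.058·47) = (987/5)/(3637/500) = 98700/3637 ≈ 27.138
Max retention: S = 1000/(98700/3637) − 10 = 26500/987 in (≈ 26.849 in)
Ia = 0.2S: 0.2·26.849 = 5.370 in (exactly 5300/987)
P = 0.860 ≤ Ia = 5.370 in: entire storm abstracted, Q = 0.

Q = 0 in ≈ 0.000 in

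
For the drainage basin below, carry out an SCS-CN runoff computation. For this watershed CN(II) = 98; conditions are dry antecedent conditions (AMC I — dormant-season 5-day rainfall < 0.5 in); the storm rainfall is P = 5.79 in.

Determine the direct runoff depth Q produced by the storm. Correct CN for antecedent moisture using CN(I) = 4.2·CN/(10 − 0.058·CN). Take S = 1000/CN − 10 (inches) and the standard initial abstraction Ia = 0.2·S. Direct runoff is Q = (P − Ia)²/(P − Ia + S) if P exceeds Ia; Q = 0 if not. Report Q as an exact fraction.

Q = 343151095681/65422893900 in ≈ 5.245 in

Adjust CN=98 to AMC I: 4.2·98/(10 − 0.058·98) → (2058/5) ÷ (1079/250) = 102900/1079 ≈ 95.366
S = 1000/(102900/1079) − 10 = 500/1029 in ≈ 0.486 in
Ia = 0.2S: 0.2·0.486 = 0.097 in (exactly 100/1029)
P − Ia = 5.790 − 0.097 = 585791/102900 ≈ 5.693 in (> 0, runoff occurs)
Runoff Q = (P−Ia)²/(P−Ia+S) = (5.693)²/(5.693+0.486) = 343151095681/65422893900 ≈ 5.245 in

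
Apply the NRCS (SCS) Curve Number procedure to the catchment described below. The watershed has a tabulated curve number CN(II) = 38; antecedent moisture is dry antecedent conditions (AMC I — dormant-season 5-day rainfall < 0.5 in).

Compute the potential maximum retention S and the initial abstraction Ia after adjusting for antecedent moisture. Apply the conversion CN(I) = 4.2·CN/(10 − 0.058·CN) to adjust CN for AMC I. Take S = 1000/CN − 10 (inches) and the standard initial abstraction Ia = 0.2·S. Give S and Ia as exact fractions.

S = 15500/399 in ≈ 38.847 in; Ia = 3100/399 in ≈ 7.769 in

CN(I) from CN(II)=38: (4.2·38)/(10 − 0.058·38) = 39900/1949 ≈ 20.472
Retention S: 1000/CN − 10 with CN=20.472 → S = 15500/399 ≈ 38.847 in
Initial abstraction Ia = S/5 = (15500/399)/5 = 3100/399 ≈ 7.769 in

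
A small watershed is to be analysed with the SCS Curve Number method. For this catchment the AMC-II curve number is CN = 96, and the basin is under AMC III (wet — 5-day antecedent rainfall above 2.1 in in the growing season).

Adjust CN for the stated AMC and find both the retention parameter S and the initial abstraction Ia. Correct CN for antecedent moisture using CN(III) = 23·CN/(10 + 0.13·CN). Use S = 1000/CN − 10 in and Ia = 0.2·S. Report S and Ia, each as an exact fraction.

S = 25/138 in ≈ 0.181 in; Ia = 5/138 in ≈ 0.036 in

Wet (AMC III): CN(III) = 23·96/(10 + 0.13·96) = 2208/(562/25) = 27600/281 ≈ 98.221
S = 1000/(27600/281) − 10 = 25/138 in ≈ 0.181 in
Ia = 0.2·(25/138) = 5/138 in ≈ 0.036 in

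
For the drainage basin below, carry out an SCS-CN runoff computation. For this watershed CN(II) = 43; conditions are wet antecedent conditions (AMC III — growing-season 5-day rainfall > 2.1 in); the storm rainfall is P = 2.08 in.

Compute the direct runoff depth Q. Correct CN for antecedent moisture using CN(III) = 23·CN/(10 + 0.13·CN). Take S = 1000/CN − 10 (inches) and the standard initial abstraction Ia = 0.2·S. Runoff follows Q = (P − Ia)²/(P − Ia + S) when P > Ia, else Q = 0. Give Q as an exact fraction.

Q = 131423296/1022551825 in ≈ 0.129 in

Wet (AMC III): CN(III) = 23·43/(10 + 0.13·43) = 989/(1559/100) = 98900/1559 ≈ 63.438
S = 1000/(98900/1559) − 10 = 5700/989 in ≈ 5.763 in
Ia = 0.2S: 0.2·5.763 = 1.153 in (exactly 1140/989)
Excess rainfall: 2.080 − 1.153 = 0.927 in; P > Ia so Q > 0
Q = (22928/24725)²/((22928/24725) + 5700/989) = (525693184/611325625)/(165428/24725) = 131423296/1022551825 in ≈ 0.129 in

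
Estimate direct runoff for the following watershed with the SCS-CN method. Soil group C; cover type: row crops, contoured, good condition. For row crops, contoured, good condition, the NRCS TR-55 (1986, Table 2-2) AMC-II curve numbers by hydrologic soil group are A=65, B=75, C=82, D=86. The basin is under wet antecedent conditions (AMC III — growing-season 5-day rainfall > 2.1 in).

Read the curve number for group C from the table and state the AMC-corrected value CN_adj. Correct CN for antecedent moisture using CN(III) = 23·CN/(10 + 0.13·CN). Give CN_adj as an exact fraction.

NRCS table: row crops, contoured, good condition, soil group C → CN(II) = 82
Adjust CN=82 to AMC III: 23·82/(10 + 0.13·82) → 1886 ÷ (1033/50) = 94300/1033 ≈ 91.288

CN_adj = 94300/1033 ≈ 91.288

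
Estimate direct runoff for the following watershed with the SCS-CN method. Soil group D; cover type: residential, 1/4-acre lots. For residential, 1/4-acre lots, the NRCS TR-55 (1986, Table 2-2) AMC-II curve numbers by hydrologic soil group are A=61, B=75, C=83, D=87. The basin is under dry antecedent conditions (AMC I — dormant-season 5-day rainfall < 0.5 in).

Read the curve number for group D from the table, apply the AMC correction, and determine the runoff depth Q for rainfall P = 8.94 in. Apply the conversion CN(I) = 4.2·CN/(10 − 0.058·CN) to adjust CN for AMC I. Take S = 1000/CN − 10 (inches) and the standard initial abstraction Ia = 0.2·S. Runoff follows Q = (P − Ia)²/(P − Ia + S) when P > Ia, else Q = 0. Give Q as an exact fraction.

NRCS table: residential, 1/4-acre lots, soil group D → CN(II) = 87
Adjust CN=87 to AMC I: 4.2·87/(10 − 0.058·87) → (1827/5) ÷ (2477/500) = 182700/2477 ≈ 73.759
S = 1000/(182700/2477) − 10 = 6500/1827 in ≈ 3.558 in
Ia = 0.2·(6500/1827) = 1300/1827 in ≈ 0.712 in
Excess rainfall: 8.940 − 0.712 = 8.228 in; P > Ia so Q > 0
Q = (751669/91350)²/((751669/91350) + 6500/1827) = (565006285561/8344822500)/(1076669/91350) = 565006285561/98353713150 in ≈ 5.745 in

Q = 565006285561/98353713150 in ≈ 5.745 in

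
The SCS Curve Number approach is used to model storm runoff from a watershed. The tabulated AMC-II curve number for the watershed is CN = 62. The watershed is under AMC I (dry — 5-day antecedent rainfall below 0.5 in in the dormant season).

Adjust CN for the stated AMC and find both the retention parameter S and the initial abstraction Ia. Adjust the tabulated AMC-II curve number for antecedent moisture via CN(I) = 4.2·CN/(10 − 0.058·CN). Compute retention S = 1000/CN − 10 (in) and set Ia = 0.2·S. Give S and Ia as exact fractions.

CN(I) from CN(II)=62: (4.2·62)/(10 − 0.058·62) = 65100/1601 ≈ 40.662
Max retention: S = 1000/(65100/1601) − 10 = 9500/651 in (≈ 14.593 in)
Ia = 0.2S: 0.2·14.593 = 2.919 in (exactly 1900/651)

S = 9500/651 in ≈ 14.593 in; Ia = 1900/651 in ≈ 2.919 in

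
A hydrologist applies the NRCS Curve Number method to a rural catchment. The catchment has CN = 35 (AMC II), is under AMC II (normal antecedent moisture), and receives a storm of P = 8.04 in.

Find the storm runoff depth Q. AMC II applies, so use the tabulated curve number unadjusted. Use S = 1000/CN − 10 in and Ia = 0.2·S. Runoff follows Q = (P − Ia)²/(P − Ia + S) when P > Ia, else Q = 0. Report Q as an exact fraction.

Q = 573049/701225 in ≈ 0.817 in

AMC II — tabulated CN = 35 applies directly.
S = 1000/35 − 10 = 130/7 in ≈ 18.571 in
Ia = 0.2S: 0.2·18.571 = 3.714 in (exactly 26/7)
P − Ia = 8.040 − 3.714 = 757/175 ≈ 4.326 in (> 0, runoff occurs)
Q: (757/175)² ÷ (4007/175) = 573049/701225 in (≈ 0.817 in)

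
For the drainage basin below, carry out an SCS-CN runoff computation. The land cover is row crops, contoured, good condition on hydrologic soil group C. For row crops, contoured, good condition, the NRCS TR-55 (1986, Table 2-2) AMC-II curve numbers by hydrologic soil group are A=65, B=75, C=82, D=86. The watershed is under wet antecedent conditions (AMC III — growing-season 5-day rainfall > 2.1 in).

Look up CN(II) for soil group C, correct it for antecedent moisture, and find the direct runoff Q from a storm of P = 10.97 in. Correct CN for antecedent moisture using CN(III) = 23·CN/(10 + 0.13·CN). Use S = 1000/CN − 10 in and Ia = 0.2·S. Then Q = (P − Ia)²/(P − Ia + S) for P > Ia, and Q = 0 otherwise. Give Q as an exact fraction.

NRCS table: row crops, contoured, good condition, soil group C → CN(II) = 82
Adjust CN=82 to AMC III: 23·82/(10 + 0.13·82) → 1886 ÷ (1033/50) = 94300/1033 ≈ 91.288
Retention S: 1000/CN − 10 with CN=91.288 → S = 900/943 ≈ 0.954 in
Ia = 0.2S: 0.2·0.954 = 0.191 in (exactly 180/943)
P − Ia = 10.970 − 0.191 = 1016471/94300 ≈ 10.779 in (> 0, runoff occurs)
Q = (1016471/94300)²/((1016471/94300) + 900/943) = (1033213293841/8892490000)/(1106471/94300) = 1033213293841/104340215300 in ≈ 9.902 in

Q = 1033213293841/104340215300 in ≈ 9.902 in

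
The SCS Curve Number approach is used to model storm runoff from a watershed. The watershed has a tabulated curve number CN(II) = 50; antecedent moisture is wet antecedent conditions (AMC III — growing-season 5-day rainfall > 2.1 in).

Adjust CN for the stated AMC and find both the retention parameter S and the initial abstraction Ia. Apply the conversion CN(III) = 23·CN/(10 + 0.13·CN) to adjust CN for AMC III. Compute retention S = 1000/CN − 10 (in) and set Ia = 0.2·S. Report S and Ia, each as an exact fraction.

Adjust CN=50 to AMC III: 23·50/(10 + 0.13·50) → 1150 ÷ (33/2) = 2300/33 ≈ 69.697
Retention S: 1000/CN − 10 with CN=69.697 → S = 100/23 ≈ 4.348 in
Ia = 0.2·(100/23) = 20/23 in ≈ 0.870 in

S = 100/23 in ≈ 4.348 in; Ia = 20/23 in ≈ 0.870 in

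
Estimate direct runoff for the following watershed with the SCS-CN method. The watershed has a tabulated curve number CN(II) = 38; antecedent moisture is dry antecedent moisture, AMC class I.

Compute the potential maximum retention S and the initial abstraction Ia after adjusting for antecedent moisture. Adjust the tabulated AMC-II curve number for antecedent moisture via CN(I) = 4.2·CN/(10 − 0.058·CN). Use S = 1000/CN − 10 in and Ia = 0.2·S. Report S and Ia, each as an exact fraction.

Adjust CN=38 to AMC I: 4.2·38/(10 − 0.058·38) → (798/5) ÷ (1949/250) = 39900/1949 ≈ 20.472
Max retention: S = 1000/(39900/1949) − 10 = 15500/399 in (≈ 38.847 in)
Ia = 0.2·(15500/399) = 3100/399 in ≈ 7.769 in

S = 15500/399 in ≈ 38.847 in; Ia = 3100/399 in ≈ 7.769 in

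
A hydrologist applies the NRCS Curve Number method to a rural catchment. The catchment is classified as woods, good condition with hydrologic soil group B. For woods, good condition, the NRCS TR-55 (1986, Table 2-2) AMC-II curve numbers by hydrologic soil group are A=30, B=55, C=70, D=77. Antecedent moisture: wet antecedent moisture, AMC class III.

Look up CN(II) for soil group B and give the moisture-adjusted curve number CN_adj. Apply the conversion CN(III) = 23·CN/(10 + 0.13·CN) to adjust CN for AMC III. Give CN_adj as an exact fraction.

CN_adj = 25300/343 ≈ 73.761

NRCS table: woods, good condition, soil group B → CN(II) = 55
Adjust CN=55 to AMC III: 23·55/(10 + 0.13·55) → 1265 ÷ (343/20) = 25300/343 ≈ 73.761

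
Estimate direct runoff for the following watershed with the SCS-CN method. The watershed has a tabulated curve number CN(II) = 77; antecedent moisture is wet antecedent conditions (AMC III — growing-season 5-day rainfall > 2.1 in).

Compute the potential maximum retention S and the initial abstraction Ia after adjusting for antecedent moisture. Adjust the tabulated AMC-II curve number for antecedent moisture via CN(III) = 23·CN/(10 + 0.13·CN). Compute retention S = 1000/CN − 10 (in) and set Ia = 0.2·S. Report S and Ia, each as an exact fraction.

S = 100/77 in ≈ 1.299 in; Ia = 20/77 in ≈ 0.260 in

Adjust CN=77 to AMC III: 23·77/(10 + 0.13·77) → 1771 ÷ (2001/100) = 7700/87 ≈ 88.506
Max retention: S = 1000/(7700/87) − 10 = 100/77 in (≈ 1.299 in)
Initial abstraction Ia = S/5 = (100/77)/5 = 20/77 ≈ 0.260 in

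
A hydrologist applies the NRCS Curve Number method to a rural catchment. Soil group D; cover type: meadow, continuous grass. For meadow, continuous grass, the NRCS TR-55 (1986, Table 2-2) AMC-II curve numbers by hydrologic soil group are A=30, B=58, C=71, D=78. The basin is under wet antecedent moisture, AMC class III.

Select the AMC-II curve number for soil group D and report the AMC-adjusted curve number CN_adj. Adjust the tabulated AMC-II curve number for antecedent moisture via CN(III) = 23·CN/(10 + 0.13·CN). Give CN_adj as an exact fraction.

NRCS table: meadow, continuous grass, soil group D → CN(II) = 78
Adjust CN=78 to AMC III: 23·78/(10 + 0.13·78) → 1794 ÷ (1007/50) = 89700/1007 ≈ 89.076

CN_adj = 89700/1007 ≈ 89.076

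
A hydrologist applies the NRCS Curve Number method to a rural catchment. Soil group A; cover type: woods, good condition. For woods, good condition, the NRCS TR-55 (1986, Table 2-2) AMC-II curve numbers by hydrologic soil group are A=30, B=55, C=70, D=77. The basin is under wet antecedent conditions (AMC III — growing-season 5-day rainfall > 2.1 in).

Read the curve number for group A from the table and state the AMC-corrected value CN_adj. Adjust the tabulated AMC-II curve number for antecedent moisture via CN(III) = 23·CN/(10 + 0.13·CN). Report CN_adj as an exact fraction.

NRCS table: woods, good condition, soil group A → CN(II) = 30
Adjust CN=30 to AMC III: 23·30/(10 + 0.13·30) → 690 ÷ (139/10) = 6900/139 ≈ 49.640

CN_adj = 6900/139 ≈ 49.640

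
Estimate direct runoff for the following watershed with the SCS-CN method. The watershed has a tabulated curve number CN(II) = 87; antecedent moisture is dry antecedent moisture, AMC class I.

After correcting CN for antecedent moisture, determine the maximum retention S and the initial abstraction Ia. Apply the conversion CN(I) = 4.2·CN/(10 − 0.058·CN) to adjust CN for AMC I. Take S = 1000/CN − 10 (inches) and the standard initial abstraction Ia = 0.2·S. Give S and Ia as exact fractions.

S = 6500/1827 in ≈ 3.558 in; Ia = 1300/1827 in ≈ 0.712 in

Adjust CN=87 to AMC I: 4.2·87/(10 − 0.058·87) → (1827/5) ÷ (2477/500) = 182700/2477 ≈ 73.759
Retention S: 1000/CN − 10 with CN=73.759 → S = 6500/1827 ≈ 3.558 in
Ia = 0.2·(6500/1827) = 1300/1827 in ≈ 0.712 in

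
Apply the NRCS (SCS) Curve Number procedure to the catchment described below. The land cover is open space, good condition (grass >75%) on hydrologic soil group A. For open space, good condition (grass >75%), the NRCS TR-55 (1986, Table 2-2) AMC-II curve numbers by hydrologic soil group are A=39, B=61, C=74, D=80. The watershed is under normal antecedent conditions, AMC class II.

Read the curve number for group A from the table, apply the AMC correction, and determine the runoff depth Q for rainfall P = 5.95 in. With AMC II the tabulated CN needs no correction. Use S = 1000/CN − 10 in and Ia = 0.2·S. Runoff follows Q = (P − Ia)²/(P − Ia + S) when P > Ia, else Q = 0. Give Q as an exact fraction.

NRCS table: open space, good condition (grass >75%), soil group A → CN(II) = 39
AMC II — tabulated CN = 39 applies directly.
Max retention: S = 1000/39 − 10 = 610/39 in (≈ 15.641 in)
Ia = 0.2S: 0.2·15.641 = 3.128 in (exactly 122/39)
P − Ia = 5.950 − 3.128 = 2201/780 ≈ 2.822 in (> 0, runoff occurs)
Runoff Q = (P−Ia)²/(P−Ia+S) = (2.822)²/(2.822+15.641) = 4844401/11232780 ≈ 0.431 in

Q = 4844401/11232780 in ≈ 0.431 in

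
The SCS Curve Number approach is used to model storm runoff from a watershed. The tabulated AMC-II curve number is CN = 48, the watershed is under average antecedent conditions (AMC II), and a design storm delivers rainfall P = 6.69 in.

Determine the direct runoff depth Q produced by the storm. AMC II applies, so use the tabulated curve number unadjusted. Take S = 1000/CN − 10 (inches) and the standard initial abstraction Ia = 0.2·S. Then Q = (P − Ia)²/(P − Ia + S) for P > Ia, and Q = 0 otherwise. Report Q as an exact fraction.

Q = 1841449/1382100 in ≈ 1.332 in

AMC II — tabulated CN = 48 applies directly.
Retention S: 1000/CN − 10 with CN=48.000 → S = 65/6 ≈ 10.833 in
Ia = 0.2·(65/6) = 13/6 in ≈ 2.167 in
P − Ia = 6.690 − 2.167 = 1357/300 ≈ 4.523 in (> 0, runoff occurs)
Q = (1357/300)²/((1357/300) + 65/6) = (1841449/90000)/(4607/300) = 1841449/1382100 in ≈ 1.332 in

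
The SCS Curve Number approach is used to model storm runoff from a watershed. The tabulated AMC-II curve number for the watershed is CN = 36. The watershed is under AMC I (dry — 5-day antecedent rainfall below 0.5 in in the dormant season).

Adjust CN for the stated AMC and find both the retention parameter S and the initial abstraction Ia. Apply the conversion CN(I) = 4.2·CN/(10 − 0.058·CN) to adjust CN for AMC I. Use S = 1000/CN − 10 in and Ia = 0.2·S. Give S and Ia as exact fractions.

S = 8000/189 in ≈ 42.328 in; Ia = 1600/189 in ≈ 8.466 in

Dry (AMC I): CN(I) = 4.2·36/(10 − 0.058·36) = (756/5)/(989/125) = 18900/989 ≈ 19.110
Max retention: S = 1000/(18900/989) − 10 = 8000/189 in (≈ 42.328 in)
Initial abstraction Ia = S/5 = (8000/189)/5 = 1600/189 ≈ 8.466 in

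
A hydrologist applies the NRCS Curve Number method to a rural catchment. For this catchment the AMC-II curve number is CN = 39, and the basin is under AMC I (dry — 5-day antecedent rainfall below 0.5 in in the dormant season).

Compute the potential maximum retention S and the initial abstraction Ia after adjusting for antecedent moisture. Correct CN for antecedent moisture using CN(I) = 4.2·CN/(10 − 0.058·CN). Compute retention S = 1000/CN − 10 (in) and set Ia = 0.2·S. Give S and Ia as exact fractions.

Adjust CN=39 to AMC I: 4.2·39/(10 − 0.058·39) → (819/5) ÷ (3869/500) = 81900/3869 ≈ 21.168
S = 1000/(81900/3869) − 10 = 30500/819 in ≈ 37.241 in
Ia = 0.2·(30500/819) = 6100/819 in ≈ 7.448 in

S = 30500/819 in ≈ 37.241 in; Ia = 6100/819 in ≈ 7.448 in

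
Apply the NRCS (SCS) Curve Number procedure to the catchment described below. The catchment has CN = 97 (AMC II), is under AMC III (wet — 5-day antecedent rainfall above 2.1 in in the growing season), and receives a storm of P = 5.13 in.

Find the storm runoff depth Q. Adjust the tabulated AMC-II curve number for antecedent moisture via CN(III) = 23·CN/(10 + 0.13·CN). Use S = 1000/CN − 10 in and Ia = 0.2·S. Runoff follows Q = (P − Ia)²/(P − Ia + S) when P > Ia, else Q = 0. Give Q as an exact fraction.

Wet (AMC III): CN(III) = 23·97/(10 + 0.13·97) = 2231/(2261/100) = 223100/2261 ≈ 98.673
Retention S: 1000/CN − 10 with CN=98.673 → S = 300/2231 ≈ 0.134 in
Ia = 0.2S: 0.2·0.134 = 0.027 in (exactly 60/2231)
Since P=5.130 > Ia=0.027: effective rainfall P−Ia = 1138503/223100 in
Q = (1138503/223100)²/((1138503/223100) + 300/2231) = (1296189081009/49773610000)/(1168503/223100) = 432063027003/86897673100 in ≈ 4.972 in

Q = 432063027003/86897673100 in ≈ 4.972 in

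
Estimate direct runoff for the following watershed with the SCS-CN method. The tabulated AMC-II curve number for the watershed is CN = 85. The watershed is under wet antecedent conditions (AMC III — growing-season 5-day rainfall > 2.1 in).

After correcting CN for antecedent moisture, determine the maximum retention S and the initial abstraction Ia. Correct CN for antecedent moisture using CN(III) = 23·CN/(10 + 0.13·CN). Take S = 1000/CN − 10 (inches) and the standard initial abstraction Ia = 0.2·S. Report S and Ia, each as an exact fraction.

Wet (AMC III): CN(III) = 23·85/(10 + 0.13·85) = 1955/(421/20) = 39100/421 ≈ 92.874
S = 1000/(39100/421) − 10 = 300/391 in ≈ 0.767 in
Initial abstraction Ia = S/5 = (300/391)/5 = 60/391 ≈ 0.153 in

S = 300/391 in ≈ 0.767 in; Ia = 60/391 in ≈ 0.153 in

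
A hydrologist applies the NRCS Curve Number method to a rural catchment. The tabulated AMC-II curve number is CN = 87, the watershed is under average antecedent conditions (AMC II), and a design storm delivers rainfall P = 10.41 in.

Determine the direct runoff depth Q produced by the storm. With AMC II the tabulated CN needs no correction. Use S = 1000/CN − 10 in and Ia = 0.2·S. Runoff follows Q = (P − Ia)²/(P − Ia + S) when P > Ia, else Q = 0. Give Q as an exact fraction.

Q = 7738193089/878412900 in ≈ 8.809 in

CN(II) = 87; AMC II needs no correction.
S = 1000/87 − 10 = 130/87 in ≈ 1.494 in
Initial abstraction Ia = S/5 = (130/87)/5 = 26/87 ≈ 0.299 in
Since P=10.410 > Ia=0.299: effective rainfall P−Ia = 87967/8700 in
Runoff Q = (P−Ia)²/(P−Ia+S) = (10.111)²/(10.111+1.494) = 7738193089/878412900 ≈ 8.809 in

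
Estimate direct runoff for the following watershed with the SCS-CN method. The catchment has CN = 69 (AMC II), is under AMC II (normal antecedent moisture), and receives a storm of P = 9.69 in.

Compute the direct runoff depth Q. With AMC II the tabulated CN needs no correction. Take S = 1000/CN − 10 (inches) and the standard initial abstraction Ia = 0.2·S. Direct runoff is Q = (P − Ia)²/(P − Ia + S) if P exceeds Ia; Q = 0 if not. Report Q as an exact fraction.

CN(II) = 69; AMC II needs no correction.
Max retention: S = 1000/69 − 10 = 310/69 in (≈ 4.493 in)
Ia = 0.2·(310/69) = 62/69 in ≈ 0.899 in
P − Ia = 9.690 − 0.899 = 60661/6900 ≈ 8.791 in (> 0, runoff occurs)
Q = (60661/6900)²/((60661/6900) + 310/69) = (3679756921/47610000)/(91661/6900) = 3679756921/632460900 in ≈ 5.818 in

Q = 3679756921/632460900 in ≈ 5.818 in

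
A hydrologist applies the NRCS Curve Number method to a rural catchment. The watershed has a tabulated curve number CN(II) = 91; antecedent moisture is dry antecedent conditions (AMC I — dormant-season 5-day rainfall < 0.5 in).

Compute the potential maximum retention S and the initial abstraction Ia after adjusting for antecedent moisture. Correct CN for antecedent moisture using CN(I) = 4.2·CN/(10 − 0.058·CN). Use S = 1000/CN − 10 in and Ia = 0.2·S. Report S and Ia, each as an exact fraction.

S = 1500/637 in ≈ 2.355 in; Ia = 300/637 in ≈ 0.471 in

CN(I) from CN(II)=91: (4.2·91)/(10 − 0.058·91) = 63700/787 ≈ 80.940
Max retention: S = 1000/(63700/787) − 10 = 1500/637 in (≈ 2.355 in)
Initial abstraction Ia = S/5 = (1500/637)/5 = 300/637 ≈ 0.471 in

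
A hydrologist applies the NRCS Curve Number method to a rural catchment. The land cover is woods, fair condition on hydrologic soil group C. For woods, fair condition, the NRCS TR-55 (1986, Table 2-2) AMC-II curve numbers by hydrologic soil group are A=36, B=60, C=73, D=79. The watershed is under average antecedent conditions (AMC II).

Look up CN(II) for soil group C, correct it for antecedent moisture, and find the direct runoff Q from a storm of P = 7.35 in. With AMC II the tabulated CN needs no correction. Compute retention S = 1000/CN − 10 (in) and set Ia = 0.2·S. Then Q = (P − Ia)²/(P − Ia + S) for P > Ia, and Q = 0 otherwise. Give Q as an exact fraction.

NRCS table: woods, fair condition, soil group C → CN(II) = 73
Average conditions: CN = 73 (no AMC adjustment).
S = 1000/73 − 10 = 270/73 in ≈ 3.699 in
Ia = 0.2·(270/73) = 54/73 in ≈ 0.740 in
Since P=7.350 > Ia=0.740: effective rainfall P−Ia = 9651/1460 in
Q = (9651/1460)²/((9651/1460) + 270/73) = (93141801/2131600)/(15051/1460) = 31047267/7324820 in ≈ 4.239 in

Q = 31047267/7324820 in ≈ 4.239 in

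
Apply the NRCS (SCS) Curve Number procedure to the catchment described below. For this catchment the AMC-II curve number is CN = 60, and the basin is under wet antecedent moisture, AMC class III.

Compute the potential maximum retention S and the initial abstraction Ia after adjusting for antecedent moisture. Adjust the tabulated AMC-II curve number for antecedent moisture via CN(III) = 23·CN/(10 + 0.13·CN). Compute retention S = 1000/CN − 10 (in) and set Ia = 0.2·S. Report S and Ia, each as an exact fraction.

Adjust CN=60 to AMC III: 23·60/(10 + 0.13·60) → 1380 ÷ (89/5) = 6900/89 ≈ 77.528
Retention S: 1000/CN − 10 with CN=77.528 → S = 200/69 ≈ 2.899 in
Ia = 0.2S: 0.2·2.899 = 0.580 in (exactly 40/69)

S = 200/69 in ≈ 2.899 in; Ia = 40/69 in ≈ 0.580 in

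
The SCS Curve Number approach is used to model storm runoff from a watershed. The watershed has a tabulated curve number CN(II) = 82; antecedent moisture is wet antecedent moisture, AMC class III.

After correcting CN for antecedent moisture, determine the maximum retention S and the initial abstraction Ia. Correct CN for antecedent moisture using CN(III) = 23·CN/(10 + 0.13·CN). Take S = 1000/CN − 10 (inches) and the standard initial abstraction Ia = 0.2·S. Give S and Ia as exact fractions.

Wet (AMC III): CN(III) = 23·82/(10 + 0.13·82) = 1886/(1033/50) = 94300/1033 ≈ 91.288
Max retention: S = 1000/(94300/1033) − 10 = 900/943 in (≈ 0.954 in)
Initial abstraction Ia = S/5 = (900/943)/5 = 180/943 ≈ 0.191 in

S = 900/943 in ≈ 0.954 in; Ia = 180/943 in ≈ 0.191 in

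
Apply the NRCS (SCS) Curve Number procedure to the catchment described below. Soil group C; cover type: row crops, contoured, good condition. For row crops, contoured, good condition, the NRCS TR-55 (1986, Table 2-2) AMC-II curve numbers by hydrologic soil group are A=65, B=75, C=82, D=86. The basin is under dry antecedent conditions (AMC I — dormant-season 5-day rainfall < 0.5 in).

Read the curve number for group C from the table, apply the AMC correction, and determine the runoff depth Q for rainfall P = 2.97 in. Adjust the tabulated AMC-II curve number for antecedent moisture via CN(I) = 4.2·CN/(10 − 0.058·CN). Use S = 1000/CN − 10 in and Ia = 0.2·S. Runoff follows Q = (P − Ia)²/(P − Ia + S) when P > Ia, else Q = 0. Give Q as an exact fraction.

Q = 1017115707/1963453100 in ≈ 0.518 in

NRCS table: row crops, contoured, good condition, soil group C → CN(II) = 82
Dry (AMC I): CN(I) = 4.2·82/(10 − 0.058·82) = (1722/5)/(1311/250) = 28700/437 ≈ 65.675
S = 1000/(28700/437) − 10 = 1500/287 in ≈ 5.226 in
Ia = 0.2S: 0.2·5.226 = 1.045 in (exactly 300/287)
Since P=2.970 > Ia=1.045: effective rainfall P−Ia = 55239/28700 in
Q = (55239/28700)²/((55239/28700) + 1500/287) = (3051347121/823690000)/(205239/28700) = 1017115707/1963453100 in ≈ 0.518 in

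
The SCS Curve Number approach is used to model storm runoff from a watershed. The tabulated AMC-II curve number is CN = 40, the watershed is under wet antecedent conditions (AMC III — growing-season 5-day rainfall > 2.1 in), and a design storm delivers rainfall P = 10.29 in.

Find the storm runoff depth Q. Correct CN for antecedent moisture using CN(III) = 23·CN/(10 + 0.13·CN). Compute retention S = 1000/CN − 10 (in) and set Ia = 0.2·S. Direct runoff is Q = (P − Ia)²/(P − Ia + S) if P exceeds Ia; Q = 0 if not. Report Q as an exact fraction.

Adjust CN=40 to AMC III: 23·40/(10 + 0.13·40) → 920 ÷ (76/5) = 1150/19 ≈ 60.526
S = 1000/(1150/19) − 10 = 150/23 in ≈ 6.522 in
Initial abstraction Ia = S/5 = (150/23)/5 = 30/23 ≈ 1.304 in
Since P=10.290 > Ia=1.304: effective rainfall P−Ia = 20667/2300 in
Q = (20667/2300)²/((20667/2300) + 150/23) = (427124889/5290000)/(35667/2300) = 47458321/9114900 in ≈ 5.207 in

Q = 47458321/9114900 in ≈ 5.207 in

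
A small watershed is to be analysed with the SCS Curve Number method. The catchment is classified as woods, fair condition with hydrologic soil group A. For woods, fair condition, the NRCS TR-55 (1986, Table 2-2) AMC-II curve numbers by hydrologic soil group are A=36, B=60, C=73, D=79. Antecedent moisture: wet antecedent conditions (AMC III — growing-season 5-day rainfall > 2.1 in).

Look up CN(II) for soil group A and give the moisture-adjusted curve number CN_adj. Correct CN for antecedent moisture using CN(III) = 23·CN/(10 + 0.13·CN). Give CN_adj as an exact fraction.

CN_adj = 20700/367 ≈ 56.403

NRCS table: woods, fair condition, soil group A → CN(II) = 36
CN(III) from CN(II)=36: (23·36)/(10 + 0.13·36) = 20700/367 ≈ 56.403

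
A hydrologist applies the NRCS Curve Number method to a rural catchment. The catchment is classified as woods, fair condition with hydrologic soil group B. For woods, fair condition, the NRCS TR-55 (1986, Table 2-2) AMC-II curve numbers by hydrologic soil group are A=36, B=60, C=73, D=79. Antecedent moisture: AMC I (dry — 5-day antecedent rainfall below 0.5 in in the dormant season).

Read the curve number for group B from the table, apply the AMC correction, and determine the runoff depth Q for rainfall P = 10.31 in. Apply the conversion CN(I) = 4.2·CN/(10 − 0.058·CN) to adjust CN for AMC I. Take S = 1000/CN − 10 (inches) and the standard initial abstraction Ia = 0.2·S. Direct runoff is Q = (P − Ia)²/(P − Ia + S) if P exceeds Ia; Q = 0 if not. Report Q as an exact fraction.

Q = 2020772209/913203900 in ≈ 2.213 in

NRCS table: woods, fair condition, soil group B → CN(II) = 60
Adjust CN=60 to AMC I: 4.2·60/(10 − 0.058·60) → 252 ÷ (163/25) = 6300/163 ≈ 38.650
Max retention: S = 1000/(6300/163) − 10 = 1000/63 in (≈ 15.873 in)
Initial abstraction Ia = S/5 = (1000/63)/5 = 200/63 ≈ 3.175 in
Since P=10.310 > Ia=3.175: effective rainfall P−Ia = 44953/6300 in
Q: (44953/6300)² ÷ (144953/6300) = 2020772209/913203900 in (≈ 2.213 in)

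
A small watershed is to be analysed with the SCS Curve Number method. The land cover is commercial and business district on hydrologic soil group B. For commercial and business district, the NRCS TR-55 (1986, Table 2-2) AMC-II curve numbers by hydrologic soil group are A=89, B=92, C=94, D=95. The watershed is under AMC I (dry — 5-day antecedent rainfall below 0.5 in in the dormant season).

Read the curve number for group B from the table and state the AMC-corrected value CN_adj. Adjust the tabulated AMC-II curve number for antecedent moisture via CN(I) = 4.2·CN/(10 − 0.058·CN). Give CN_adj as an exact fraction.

NRCS table: commercial and business district, soil group B → CN(II) = 92
Adjust CN=92 to AMC I: 4.2·92/(10 − 0.058·92) → (1932/5) ÷ (583/125) = 48300/583 ≈ 82.847

CN_adj = 48300/583 ≈ 82.847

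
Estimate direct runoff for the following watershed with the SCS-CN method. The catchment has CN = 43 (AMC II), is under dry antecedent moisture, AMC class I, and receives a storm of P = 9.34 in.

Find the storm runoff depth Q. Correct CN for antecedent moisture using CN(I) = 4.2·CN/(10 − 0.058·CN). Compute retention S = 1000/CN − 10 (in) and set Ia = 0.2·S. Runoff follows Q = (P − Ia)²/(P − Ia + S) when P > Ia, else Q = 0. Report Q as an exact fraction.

Q = 2076351489/7834533350 in ≈ 0.265 in

Dry (AMC I): CN(I) = 4.2·43/(10 − 0.058·43) = (903/5)/(3753/500) = 30100/1251 ≈ 24.061
S = 1000/(30100/1251) − 10 = 9500/301 in ≈ 31.561 in
Ia = 0.2·(9500/301) = 1900/301 in ≈ 6.312 in
P − Ia = 9.340 − 6.312 = 45567/15050 ≈ 3.028 in (> 0, runoff occurs)
Q: (45567/15050)² ÷ (520567/15050) = 2076351489/7834533350 in (≈ 0.265 in)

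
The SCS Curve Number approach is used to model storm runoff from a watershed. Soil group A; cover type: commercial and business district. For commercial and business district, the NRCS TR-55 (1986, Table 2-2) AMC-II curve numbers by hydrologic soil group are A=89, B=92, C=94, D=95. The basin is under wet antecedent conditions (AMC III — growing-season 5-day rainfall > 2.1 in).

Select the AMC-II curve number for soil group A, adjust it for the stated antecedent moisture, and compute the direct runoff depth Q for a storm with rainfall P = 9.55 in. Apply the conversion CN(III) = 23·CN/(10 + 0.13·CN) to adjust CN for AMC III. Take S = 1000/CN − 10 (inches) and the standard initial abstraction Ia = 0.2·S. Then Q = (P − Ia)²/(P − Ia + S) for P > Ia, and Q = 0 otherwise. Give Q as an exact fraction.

Q = 149441776929/16727142380 in ≈ 8.934 in

NRCS table: commercial and business district, soil group A → CN(II) = 89
Adjust CN=89 to AMC III: 23·89/(10 + 0.13·89) → 2047 ÷ (2157/100) = 204700/2157 ≈ 94.900
Max retention: S = 1000/(204700/2157) − 10 = 1100/2047 in (≈ 0.537 in)
Ia = 0.2·(1100/2047) = 220/2047 in ≈ 0.107 in
P − Ia = 9.550 − 0.107 = 386577/40940 ≈ 9.443 in (> 0, runoff occurs)
Q = (386577/40940)²/((386577/40940) + 1100/2047) = (149441776929/1676083600)/(408577/40940) = 149441776929/16727142380 in ≈ 8.934 in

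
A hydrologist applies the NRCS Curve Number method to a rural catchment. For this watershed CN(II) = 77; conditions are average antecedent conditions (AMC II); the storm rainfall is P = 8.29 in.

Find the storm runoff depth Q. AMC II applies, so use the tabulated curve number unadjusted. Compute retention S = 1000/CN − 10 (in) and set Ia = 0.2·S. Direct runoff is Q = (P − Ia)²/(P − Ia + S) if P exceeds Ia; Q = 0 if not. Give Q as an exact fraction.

Q = 3508548289/633194100 in ≈ 5.541 in

AMC II — tabulated CN = 77 applies directly.
Retention S: 1000/CN − 10 with CN=77.000 → S = 230/77 ≈ 2.987 in
Ia = 0.2S: 0.2·2.987 = 0.597 in (exactly 46/77)
P − Ia = 8.290 − 0.597 = 59233/7700 ≈ 7.693 in (> 0, runoff occurs)
Q = (59233/7700)²/((59233/7700) + 230/77) = (3508548289/59290000)/(82233/7700) = 3508548289/633194100 in ≈ 5.541 in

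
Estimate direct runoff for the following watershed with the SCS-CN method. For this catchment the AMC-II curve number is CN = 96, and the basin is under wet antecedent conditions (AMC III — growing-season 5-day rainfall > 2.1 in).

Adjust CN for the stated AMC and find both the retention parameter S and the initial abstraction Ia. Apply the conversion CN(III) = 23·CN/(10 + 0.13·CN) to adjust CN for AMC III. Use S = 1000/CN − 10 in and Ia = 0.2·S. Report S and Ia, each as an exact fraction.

S = 25/138 in ≈ 0.181 in; Ia = 5/138 in ≈ 0.036 in

Adjust CN=96 to AMC III: 23·96/(10 + 0.13·96) → 2208 ÷ (562/25) = 27600/281 ≈ 98.221
Retention S: 1000/CN − 10 with CN=98.221 → S = 25/138 ≈ 0.181 in
Initial abstraction Ia = S/5 = (25/138)/5 = 5/138 ≈ 0.036 in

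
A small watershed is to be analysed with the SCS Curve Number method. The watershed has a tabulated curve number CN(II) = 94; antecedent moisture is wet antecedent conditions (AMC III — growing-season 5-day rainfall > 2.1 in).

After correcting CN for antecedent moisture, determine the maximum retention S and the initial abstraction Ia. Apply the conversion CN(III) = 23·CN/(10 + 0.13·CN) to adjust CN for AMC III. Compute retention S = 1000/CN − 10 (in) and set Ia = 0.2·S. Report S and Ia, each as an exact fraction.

S = 300/1081 in ≈ 0.278 in; Ia = 60/1081 in ≈ 0.056 in

Adjust CN=94 to AMC III: 23·94/(10 + 0.13·94) → 2162 ÷ (1111/50) = 108100/1111 ≈ 97.300
S = 1000/(108100/1111) − 10 = 300/1081 in ≈ 0.278 in
Ia = 0.2·(300/1081) = 60/1081 in ≈ 0.056 in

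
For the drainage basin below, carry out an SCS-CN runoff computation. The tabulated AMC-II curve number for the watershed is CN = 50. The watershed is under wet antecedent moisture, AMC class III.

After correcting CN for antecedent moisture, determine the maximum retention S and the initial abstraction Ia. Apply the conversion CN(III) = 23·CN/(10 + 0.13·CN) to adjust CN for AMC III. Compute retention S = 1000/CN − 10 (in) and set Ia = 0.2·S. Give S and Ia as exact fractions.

Wet (AMC III): CN(III) = 23·50/(10 + 0.13·50) = 1150/(33/2) = 2300/33 ≈ 69.697
S = 1000/(2300/33) − 10 = 100/23 in ≈ 4.348 in
Ia = 0.2·(100/23) = 20/23 in ≈ 0.870 in

S = 100/23 in ≈ 4.348 in; Ia = 20/23 in ≈ 0.870 in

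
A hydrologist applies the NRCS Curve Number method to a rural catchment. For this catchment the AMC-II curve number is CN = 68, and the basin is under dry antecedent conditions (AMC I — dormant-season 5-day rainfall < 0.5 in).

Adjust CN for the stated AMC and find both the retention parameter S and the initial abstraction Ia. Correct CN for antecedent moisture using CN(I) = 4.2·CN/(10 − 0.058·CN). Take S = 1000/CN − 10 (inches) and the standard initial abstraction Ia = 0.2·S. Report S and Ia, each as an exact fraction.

S = 4000/357 in ≈ 11.204 in; Ia = 800/357 in ≈ 2.241 in

Adjust CN=68 to AMC I: 4.2·68/(10 − 0.058·68) → (1428/5) ÷ (757/125) = 35700/757 ≈ 47.160
Retention S: 1000/CN − 10 with CN=47.160 → S = 4000/357 ≈ 11.204 in
Ia = 0.2·(4000/357) = 800/357 in ≈ 2.241 in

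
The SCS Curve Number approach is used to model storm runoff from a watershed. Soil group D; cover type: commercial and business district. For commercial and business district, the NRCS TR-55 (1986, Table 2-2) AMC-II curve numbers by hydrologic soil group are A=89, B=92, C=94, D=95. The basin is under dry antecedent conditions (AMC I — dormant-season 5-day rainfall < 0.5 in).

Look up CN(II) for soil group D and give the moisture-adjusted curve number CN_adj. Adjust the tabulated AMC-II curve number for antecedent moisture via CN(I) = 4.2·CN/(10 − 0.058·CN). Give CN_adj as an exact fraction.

CN_adj = 39900/449 ≈ 88.864

NRCS table: commercial and business district, soil group D → CN(II) = 95
Adjust CN=95 to AMC I: 4.2·95/(10 − 0.058·95) → 399 ÷ (449/100) = 39900/449 ≈ 88.864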